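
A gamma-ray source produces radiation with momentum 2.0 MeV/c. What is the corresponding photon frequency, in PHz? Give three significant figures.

4.84 × 10^5 PHz

In SI units: p = 2.0 MeV/c = 1.0689 × 10^-21 kg·m/s.
For a photon f = pc/h, so f = 4.836 × 10^20 Hz.
Converting to PHz: f = 483600 PHz ≈ 4.84 × 10^5 PHz.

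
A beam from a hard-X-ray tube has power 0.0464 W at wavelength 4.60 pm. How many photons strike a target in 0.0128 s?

Total energy: E_total = P·t = 0.0464 × 0.0128 = 5.939e-4 J.
Per-photon energy: E = 4.318e-14 J.
N = E_total / E_photon = 1.38e10.

1.38e10 photons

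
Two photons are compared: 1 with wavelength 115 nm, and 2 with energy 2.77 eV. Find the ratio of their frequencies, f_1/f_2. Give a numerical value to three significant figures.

3.89

f_1 = 2.607e15 Hz (from wavelength = 115 nm, via f = c/λ).
f_2 = 6.698e14 Hz (from energy = 2.77 eV, via f = E/h).
Ratio = 2.607e15 / 6.698e14 = 3.89.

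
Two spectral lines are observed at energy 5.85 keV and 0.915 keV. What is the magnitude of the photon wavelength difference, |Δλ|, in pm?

1140 pm

Using λ = hc/E: λ₁ = 2.119e-10 m, λ₂ = 1.355e-9 m.
|Δλ| = |2.119e-10 − 1.355e-9| = 1.14e-9 m = 1140 pm.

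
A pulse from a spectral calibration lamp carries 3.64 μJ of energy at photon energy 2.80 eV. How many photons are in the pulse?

8.11 × 10^12 photons

Per-photon energy: E = 4.486 × 10^-19 J (from energy = 2.80 eV).
N = E_total / E_photon = 3.64 × 10^-6 J / 4.486 × 10^-19 J = 8.11 × 10^12.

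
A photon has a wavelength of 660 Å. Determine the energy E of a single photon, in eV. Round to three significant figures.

In SI units: λ = 660 Å = 6.6·10^-8 m.
For a photon E = hc/λ, so E = 3.010·10^-18 J.
Converting to eV: E = 18.79 eV ≈ 18.8 eV.

18.8 eV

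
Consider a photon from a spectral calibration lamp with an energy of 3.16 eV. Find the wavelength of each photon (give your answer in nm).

First convert: E = 3.16 eV = 5.0629·10^-19 J.
The photon relation is λ = hc/E, giving λ = 3.924·10^-7 m.
Converting to nm: λ = 392.4 nm ≈ 392 nm.

392 nm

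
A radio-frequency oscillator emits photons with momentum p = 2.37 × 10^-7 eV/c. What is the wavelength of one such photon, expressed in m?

5.23 m

First convert: p = 2.37 × 10^-7 eV/c = 1.2666 × 10^-34 kg·m/s.
The photon relation is λ = h/p, giving λ = 5.231 m.
So λ ≈ 5.23 m.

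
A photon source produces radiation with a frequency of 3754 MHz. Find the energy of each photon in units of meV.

First convert: f = 3754 MHz = 3.754 × 10^9 Hz.
Since E = hf for a photon, E = 2.487 × 10^-24 J.
Converting to meV: E = 0.01553 meV ≈ 0.0155 meV.

0.0155 meV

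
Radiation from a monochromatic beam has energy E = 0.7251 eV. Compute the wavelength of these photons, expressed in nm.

In SI units: E = 0.7251 eV = 1.1617 × 10^-19 J.
Since λ = hc/E for a photon, λ = 1.710 × 10^-6 m.
Converting to nm: λ = 1710 nm ≈ 1710 nm.

1710 nm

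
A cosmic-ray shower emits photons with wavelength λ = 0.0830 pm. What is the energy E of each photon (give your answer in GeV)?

Convert to SI: λ = 0.0830 pm = 8.30e-14 m.
Since E = hc/λ for a photon, E = 2.393e-12 J.
Converting to GeV: E = 0.01494 GeV ≈ 0.0149 GeV.

0.0149 GeV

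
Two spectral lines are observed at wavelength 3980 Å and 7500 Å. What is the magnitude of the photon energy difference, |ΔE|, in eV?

1.46 eV

Using E = hc/λ: E₁ = 4.991 × 10^-19 J, E₂ = 2.649 × 10^-19 J.
|ΔE| = |4.991 × 10^-19 − 2.649 × 10^-19| = 2.34 × 10^-19 J = 1.46 eV.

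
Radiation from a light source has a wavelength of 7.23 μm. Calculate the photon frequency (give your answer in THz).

41.5 THz

Convert to SI: λ = 7.23 μm = 7.23 × 10^-6 m.
The photon relation is f = c/λ, giving f = 4.147 × 10^13 Hz.
Converting to THz: f = 41.47 THz ≈ 41.5 THz.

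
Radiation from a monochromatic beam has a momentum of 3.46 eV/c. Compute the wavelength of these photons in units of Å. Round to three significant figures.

3580 Å

Use h = 6.62607015 × 10^-34 J·s, c = 2.99792458 × 10^8 m/s, 1 eV = 1.602176634 × 10^-19 J.
In SI units: p = 3.46 eV/c = 1.8491 × 10^-27 kg·m/s.
Apply λ = h/p: λ = 3.583 × 10^-7 m.
Converting to Å: λ = 3583 Å ≈ 3580 Å.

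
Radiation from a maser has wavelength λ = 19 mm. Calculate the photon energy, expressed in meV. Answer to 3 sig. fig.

0.0653 meV

First convert: λ = 19 mm = 0.019 m.
For a photon E = hc/λ, so E = 1.045 × 10^-23 J.
Converting to meV: E = 0.06525 meV ≈ 0.0653 meV.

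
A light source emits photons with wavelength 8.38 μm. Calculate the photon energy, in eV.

0.148 eV

(h = 6.62607015e-34 J·s, c = 2.99792458e8 m/s, 1 eV = 1.602176634e-19 J.)
First convert: λ = 8.38 μm = 8.38e-6 m.
For a photon E = hc/λ, so E = 2.370e-20 J.
Converting to eV: E = 0.1480 eV ≈ 0.148 eV.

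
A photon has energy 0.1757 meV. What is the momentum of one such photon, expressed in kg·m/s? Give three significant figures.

(c = 2.99792458 × 10^8 m/s, 1 eV = 1.602176634 × 10^-19 J.)
First convert: E = 0.1757 meV = 2.8150 × 10^-23 J.
The photon relation is p = E/c, giving p = 9.390 × 10^-32 kg·m/s.
So p ≈ 9.39 × 10^-32 kg·m/s.

9.39 × 10^-32 kg·m/s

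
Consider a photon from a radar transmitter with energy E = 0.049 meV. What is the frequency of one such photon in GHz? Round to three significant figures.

In SI units: E = 0.049 meV = 7.8507 × 10^-24 J.
Apply f = E/h: f = 1.185 × 10^10 Hz.
Converting to GHz: f = 11.85 GHz ≈ 11.8 GHz.

11.8 GHz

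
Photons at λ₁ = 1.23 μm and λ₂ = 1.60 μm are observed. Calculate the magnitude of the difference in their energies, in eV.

Using E = hc/λ: E₁ = 1.615 × 10^-19 J, E₂ = 1.242 × 10^-19 J.
|ΔE| = |1.615 × 10^-19 − 1.242 × 10^-19| = 3.73 × 10^-20 J = 0.233 eV.

0.233 eV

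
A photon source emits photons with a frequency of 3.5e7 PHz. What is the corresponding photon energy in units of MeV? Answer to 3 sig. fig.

145 MeV

Take h = 6.62607015e-34 J·s, 1 eV = 1.602176634e-19 J.
Convert to SI: f = 3.5e7 PHz = 3.5e22 Hz.
Since E = hf for a photon, E = 2.319e-11 J.
Converting to MeV: E = 144.7 MeV ≈ 145 MeV.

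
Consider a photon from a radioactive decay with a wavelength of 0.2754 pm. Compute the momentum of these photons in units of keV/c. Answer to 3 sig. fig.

(h = 6.62607015 × 10^-34 J·s, c = 2.99792458 × 10^8 m/s, 1 eV = 1.602176634 × 10^-19 J.)
First convert: λ = 0.2754 pm = 2.754 × 10^-13 m.
The photon relation is p = h/λ, giving p = 2.406 × 10^-21 kg·m/s.
Converting to keV/c: p = 4502 keV/c ≈ 4500 keV/c.

4500 keV/c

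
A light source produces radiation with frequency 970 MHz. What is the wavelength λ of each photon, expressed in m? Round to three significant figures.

Take c = 2.99792458 × 10^8 m/s.
Convert to SI: f = 970 MHz = 9.7 × 10^8 Hz.
The photon relation is λ = c/f, giving λ = 0.3091 m.
So λ ≈ 0.309 m.

0.309 m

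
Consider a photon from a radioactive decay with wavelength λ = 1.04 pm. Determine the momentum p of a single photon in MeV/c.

In SI units: λ = 1.04 pm = 1.04·10^-12 m.
Apply p = h/λ: p = 6.371·10^-22 kg·m/s.
Converting to MeV/c: p = 1.192 MeV/c ≈ 1.19 MeV/c.

1.19 MeV/c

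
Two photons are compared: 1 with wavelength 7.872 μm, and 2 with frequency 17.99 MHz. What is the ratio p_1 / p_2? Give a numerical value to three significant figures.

2.12 × 10^6

p_1 = 8.417 × 10^-29 kg·m/s (from wavelength = 7.872 μm, via p = h/λ).
p_2 = 3.976 × 10^-35 kg·m/s (from frequency = 17.99 MHz, via p = hf/c).
Ratio = 8.417 × 10^-29 / 3.976 × 10^-35 = 2.12 × 10^6.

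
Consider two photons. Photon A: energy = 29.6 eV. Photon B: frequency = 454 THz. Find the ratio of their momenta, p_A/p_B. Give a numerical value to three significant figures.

15.8

p_A = 1.582·10^-26 kg·m/s (from energy = 29.6 eV, via p = E/c).
p_B = 1.003·10^-27 kg·m/s (from frequency = 454 THz, via p = hf/c).
Ratio = 1.582·10^-26 / 1.003·10^-27 = 15.8.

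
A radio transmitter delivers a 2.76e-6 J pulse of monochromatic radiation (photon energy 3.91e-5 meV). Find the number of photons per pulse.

Per-photon energy: E = 6.265e-27 J (from energy = 3.91e-5 meV).
N = E_total / E_photon = 2.76e-6 J / 6.265e-27 J = 4.41e20.

4.41e20 photons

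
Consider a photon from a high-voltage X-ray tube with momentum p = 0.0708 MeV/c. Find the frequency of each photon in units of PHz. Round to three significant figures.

1.71·10^4 PHz

(h = 6.62607015·10^-34 J·s, c = 2.99792458·10^8 m/s, 1 eV = 1.602176634·10^-19 J.)
Convert to SI: p = 0.0708 MeV/c = 3.7838·10^-23 kg·m/s.
The photon relation is f = pc/h, giving f = 1.712·10^19 Hz.
Converting to PHz: f = 17120 PHz ≈ 1.71·10^4 PHz.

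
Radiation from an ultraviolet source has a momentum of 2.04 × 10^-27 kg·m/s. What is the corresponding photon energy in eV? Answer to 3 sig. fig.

3.82 eV

For a photon E = pc, so E = 6.116 × 10^-19 J.
Converting to eV: E = 3.817 eV ≈ 3.82 eV.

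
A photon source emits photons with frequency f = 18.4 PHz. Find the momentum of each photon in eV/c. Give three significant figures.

76.1 eV/c

In SI units: f = 18.4 PHz = 1.84e16 Hz.
The photon relation is p = hf/c, giving p = 4.067e-26 kg·m/s.
Converting to eV/c: p = 76.10 eV/c ≈ 76.1 eV/c.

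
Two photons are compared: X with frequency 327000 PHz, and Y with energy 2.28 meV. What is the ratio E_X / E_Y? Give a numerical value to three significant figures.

E_X = 2.167e-13 J (from frequency = 327000 PHz, via E = hf).
E_Y = 3.653e-22 J (from energy = 2.28 meV, via E given directly).
Ratio = 2.167e-13 / 3.653e-22 = 5.93e8.

5.93e8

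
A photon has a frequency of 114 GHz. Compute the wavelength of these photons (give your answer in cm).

Convert to SI: f = 114 GHz = 1.14e11 Hz.
Since λ = c/f for a photon, λ = 0.002630 m.
Converting to cm: λ = 0.2630 cm ≈ 0.263 cm.

0.263 cm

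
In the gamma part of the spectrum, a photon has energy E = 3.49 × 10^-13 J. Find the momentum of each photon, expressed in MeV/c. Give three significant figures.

Use c = 2.99792458 × 10^8 m/s, 1 eV = 1.602176634 × 10^-19 J.
Since p = E/c for a photon, p = 1.164 × 10^-21 kg·m/s.
Converting to MeV/c: p = 2.178 MeV/c ≈ 2.18 MeV/c.

2.18 MeV/c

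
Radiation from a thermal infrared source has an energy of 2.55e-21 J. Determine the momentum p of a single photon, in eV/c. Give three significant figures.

0.0159 eV/c

(c = 2.99792458e8 m/s, 1 eV = 1.602176634e-19 J.)
Since p = E/c for a photon, p = 8.506e-30 kg·m/s.
Converting to eV/c: p = 0.01592 eV/c ≈ 0.0159 eV/c.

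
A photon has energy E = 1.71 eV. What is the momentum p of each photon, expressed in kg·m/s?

9.14 × 10^-28 kg·m/s

In SI units: E = 1.71 eV = 2.7397 × 10^-19 J.
Apply p = E/c: p = 9.139 × 10^-28 kg·m/s.
So p ≈ 9.14 × 10^-28 kg·m/s.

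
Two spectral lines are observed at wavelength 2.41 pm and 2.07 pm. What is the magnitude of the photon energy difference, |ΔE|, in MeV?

0.0845 MeV

Using E = hc/λ: E₁ = 8.243 × 10^-14 J, E₂ = 9.596 × 10^-14 J.
|ΔE| = |8.243 × 10^-14 − 9.596 × 10^-14| = 1.35 × 10^-14 J = 0.0845 MeV.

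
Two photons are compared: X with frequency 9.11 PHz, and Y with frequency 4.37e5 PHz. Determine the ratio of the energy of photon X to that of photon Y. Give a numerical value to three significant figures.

E_X = 6.036e-18 J (from frequency = 9.11 PHz, via E = hf).
E_Y = 2.896e-13 J (from frequency = 4.37e5 PHz, via E = hf).
Ratio = 6.036e-18 / 2.896e-13 = 2.08e-5.

2.08e-5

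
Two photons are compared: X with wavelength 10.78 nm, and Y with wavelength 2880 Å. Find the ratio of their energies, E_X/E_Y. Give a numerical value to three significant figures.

E_X = 1.843e-17 J (from wavelength = 10.78 nm, via E = hc/λ).
E_Y = 6.897e-19 J (from wavelength = 2880 Å, via E = hc/λ).
Ratio = 1.843e-17 / 6.897e-19 = 26.7.

26.7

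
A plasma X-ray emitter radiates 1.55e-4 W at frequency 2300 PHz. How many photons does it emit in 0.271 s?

2.76e10 photons

Total energy: E_total = P·t = 1.55e-4 × 0.271 = 4.201e-5 J.
Per-photon energy: E = 1.524e-15 J.
N = E_total / E_photon = 2.76e10.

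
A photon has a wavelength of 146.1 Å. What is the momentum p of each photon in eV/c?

84.9 eV/c

Convert to SI: λ = 146.1 Å = 1.461 × 10^-8 m.
Apply p = h/λ: p = 4.535 × 10^-26 kg·m/s.
Converting to eV/c: p = 84.86 eV/c ≈ 84.9 eV/c.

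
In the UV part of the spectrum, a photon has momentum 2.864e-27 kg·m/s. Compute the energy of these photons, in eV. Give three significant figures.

Use c = 2.99792458e8 m/s, 1 eV = 1.602176634e-19 J.
For a photon E = pc, so E = 8.586e-19 J.
Converting to eV: E = 5.359 eV ≈ 5.36 eV.

5.36 eV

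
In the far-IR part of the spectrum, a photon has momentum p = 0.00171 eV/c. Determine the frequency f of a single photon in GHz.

(h = 6.62607015 × 10^-34 J·s, c = 2.99792458 × 10^8 m/s, 1 eV = 1.602176634 × 10^-19 J.)
Convert to SI: p = 0.00171 eV/c = 9.1387 × 10^-31 kg·m/s.
For a photon f = pc/h, so f = 4.135 × 10^11 Hz.
Converting to GHz: f = 413.5 GHz ≈ 413 GHz.

413 GHz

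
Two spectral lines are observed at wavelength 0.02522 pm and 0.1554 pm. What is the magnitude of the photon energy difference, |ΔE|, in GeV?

0.0412 GeV

Using E = hc/λ: E₁ = 7.8765e-12 J, E₂ = 1.2783e-12 J.
|ΔE| = |7.8765e-12 − 1.2783e-12| = 6.60e-12 J = 0.0412 GeV.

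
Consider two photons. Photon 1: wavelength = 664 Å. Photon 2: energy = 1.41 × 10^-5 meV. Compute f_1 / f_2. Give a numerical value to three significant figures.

1.32 × 10^9

f_1 = 4.515 × 10^15 Hz (from wavelength = 664 Å, via f = c/λ).
f_2 = 3.409 × 10^6 Hz (from energy = 1.41 × 10^-5 meV, via f = E/h).
Ratio = 4.515 × 10^15 / 3.409 × 10^6 = 1.32 × 10^9.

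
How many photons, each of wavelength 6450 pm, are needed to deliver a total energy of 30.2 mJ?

9.81 × 10^14 photons

Per-photon energy: E = 3.080 × 10^-17 J (from wavelength = 6450 pm).
N = E_total / E_photon = 0.0302 J / 3.080 × 10^-17 J = 9.81 × 10^14.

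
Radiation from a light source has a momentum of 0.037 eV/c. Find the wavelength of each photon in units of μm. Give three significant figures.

In SI units: p = 0.037 eV/c = 1.9774 × 10^-29 kg·m/s.
For a photon λ = h/p, so λ = 3.351 × 10^-5 m.
Converting to μm: λ = 33.51 μm ≈ 33.5 μm.

33.5 μm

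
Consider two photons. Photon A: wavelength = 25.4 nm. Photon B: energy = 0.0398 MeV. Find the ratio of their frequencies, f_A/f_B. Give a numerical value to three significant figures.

1.23 × 10^-3

f_A = 1.180 × 10^16 Hz (from wavelength = 25.4 nm, via f = c/λ).
f_B = 9.624 × 10^18 Hz (from energy = 0.0398 MeV, via f = E/h).
Ratio = 1.180 × 10^16 / 9.624 × 10^18 = 1.23 × 10^-3.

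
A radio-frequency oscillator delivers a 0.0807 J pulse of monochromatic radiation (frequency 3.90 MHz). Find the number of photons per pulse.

Per-photon energy: E = 2.584e-27 J (from frequency = 3.90 MHz).
N = E_total / E_photon = 0.0807 J / 2.584e-27 J = 3.12e25.

3.12e25 photons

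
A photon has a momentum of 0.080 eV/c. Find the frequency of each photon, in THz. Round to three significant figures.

(h = 6.62607015 × 10^-34 J·s, c = 2.99792458 × 10^8 m/s, 1 eV = 1.602176634 × 10^-19 J.)
In SI units: p = 0.080 eV/c = 4.2754 × 10^-29 kg·m/s.
The photon relation is f = pc/h, giving f = 1.934 × 10^13 Hz.
Converting to THz: f = 19.34 THz ≈ 19.3 THz.

19.3 THz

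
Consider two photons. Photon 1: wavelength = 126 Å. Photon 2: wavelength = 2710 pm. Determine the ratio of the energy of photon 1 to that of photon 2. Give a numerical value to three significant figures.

0.215

E_1 = 1.577e-17 J (from wavelength = 126 Å, via E = hc/λ).
E_2 = 7.330e-17 J (from wavelength = 2710 pm, via E = hc/λ).
Ratio = 1.577e-17 / 7.330e-17 = 0.215.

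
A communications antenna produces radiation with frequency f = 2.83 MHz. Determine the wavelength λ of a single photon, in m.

106 m

(c = 2.99792458·10^8 m/s.)
In SI units: f = 2.83 MHz = 2.83·10^6 Hz.
For a photon λ = c/f, so λ = 105.9 m.
So λ ≈ 106 m.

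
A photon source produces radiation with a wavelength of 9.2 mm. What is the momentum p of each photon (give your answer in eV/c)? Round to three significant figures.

Take h = 6.62607015·10^-34 J·s, c = 2.99792458·10^8 m/s, 1 eV = 1.602176634·10^-19 J.
First convert: λ = 9.2 mm = 0.0092 m.
Apply p = h/λ: p = 7.202·10^-32 kg·m/s.
Converting to eV/c: p = 1.348·10^-4 eV/c ≈ 1.35·10^-4 eV/c.

1.35·10^-4 eV/c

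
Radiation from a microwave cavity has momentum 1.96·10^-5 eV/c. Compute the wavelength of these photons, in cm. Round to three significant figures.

6.33 cm

Convert to SI: p = 1.96·10^-5 eV/c = 1.0475·10^-32 kg·m/s.
For a photon λ = h/p, so λ = 0.06326 m.
Converting to cm: λ = 6.326 cm ≈ 6.33 cm.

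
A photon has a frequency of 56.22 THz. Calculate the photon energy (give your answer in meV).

233 meV

(h = 6.62607015 × 10^-34 J·s, 1 eV = 1.602176634 × 10^-19 J.)
Convert to SI: f = 56.22 THz = 5.622 × 10^13 Hz.
For a photon E = hf, so E = 3.725 × 10^-20 J.
Converting to meV: E = 232.5 meV ≈ 233 meV.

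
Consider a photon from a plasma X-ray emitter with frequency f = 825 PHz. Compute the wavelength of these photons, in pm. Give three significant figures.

(c = 2.99792458e8 m/s.)
First convert: f = 825 PHz = 8.25e17 Hz.
The photon relation is λ = c/f, giving λ = 3.634e-10 m.
Converting to pm: λ = 363.4 pm ≈ 363 pm.

363 pm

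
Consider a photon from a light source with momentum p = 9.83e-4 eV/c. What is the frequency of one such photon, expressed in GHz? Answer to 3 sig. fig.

238 GHz

Use h = 6.62607015e-34 J·s, c = 2.99792458e8 m/s, 1 eV = 1.602176634e-19 J.
Convert to SI: p = 9.83e-4 eV/c = 5.2534e-31 kg·m/s.
For a photon f = pc/h, so f = 2.377e11 Hz.
Converting to GHz: f = 237.7 GHz ≈ 238 GHz.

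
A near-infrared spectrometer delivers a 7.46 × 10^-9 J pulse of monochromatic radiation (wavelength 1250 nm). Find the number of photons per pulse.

4.69 × 10^10 photons

Per-photon energy: E = 1.589 × 10^-19 J (from wavelength = 1250 nm).
N = E_total / E_photon = 7.46 × 10^-9 J / 1.589 × 10^-19 J = 4.69 × 10^10.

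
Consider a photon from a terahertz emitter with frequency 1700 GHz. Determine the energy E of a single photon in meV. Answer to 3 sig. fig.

(h = 6.62607015 × 10^-34 J·s, 1 eV = 1.602176634 × 10^-19 J.)
In SI units: f = 1700 GHz = 1.7 × 10^12 Hz.
For a photon E = hf, so E = 1.126 × 10^-21 J.
Converting to meV: E = 7.031 meV ≈ 7.03 meV.

7.03 meV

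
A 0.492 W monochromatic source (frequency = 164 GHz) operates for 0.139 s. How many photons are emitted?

6.29·10^20 photons

Total energy: E_total = P·t = 0.492 × 0.139 = 0.06839 J.
Per-photon energy: E = 1.087·10^-22 J.
N = E_total / E_photon = 6.29·10^20.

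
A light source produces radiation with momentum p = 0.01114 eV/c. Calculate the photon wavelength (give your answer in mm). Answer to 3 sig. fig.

First convert: p = 0.01114 eV/c = 5.9535 × 10^-30 kg·m/s.
Apply λ = h/p: λ = 1.113 × 10^-4 m.
Converting to mm: λ = 0.1113 mm ≈ 0.111 mm.

0.111 mm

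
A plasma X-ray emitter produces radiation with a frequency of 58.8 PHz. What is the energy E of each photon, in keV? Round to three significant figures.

Take h = 6.62607015e-34 J·s, 1 eV = 1.602176634e-19 J.
Convert to SI: f = 58.8 PHz = 5.88e16 Hz.
Since E = hf for a photon, E = 3.896e-17 J.
Converting to keV: E = 0.2432 keV ≈ 0.243 keV.

0.243 keV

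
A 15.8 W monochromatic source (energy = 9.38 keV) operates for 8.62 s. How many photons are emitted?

Total energy: E_total = P·t = 15.8 × 8.62 = 136.2 J.
Per-photon energy: E = 1.503e-15 J.
N = E_total / E_photon = 9.06e16.

9.06e16 photons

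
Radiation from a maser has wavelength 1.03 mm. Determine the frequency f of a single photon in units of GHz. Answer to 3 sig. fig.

In SI units: λ = 1.03 mm = 0.00103 m.
For a photon f = c/λ, so f = 2.911e11 Hz.
Converting to GHz: f = 291.1 GHz ≈ 291 GHz.

291 GHz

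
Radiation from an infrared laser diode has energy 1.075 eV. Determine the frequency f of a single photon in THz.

First convert: E = 1.075 eV = 1.7223e-19 J.
Since f = E/h for a photon, f = 2.599e14 Hz.
Converting to THz: f = 259.9 THz ≈ 260 THz.

260 THz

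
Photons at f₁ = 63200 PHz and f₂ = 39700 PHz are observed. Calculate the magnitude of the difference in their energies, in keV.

97.2 keV

Using E = hf: E₁ = 4.188 × 10^-14 J, E₂ = 2.631 × 10^-14 J.
|ΔE| = |4.188 × 10^-14 − 2.631 × 10^-14| = 1.56 × 10^-14 J = 97.2 keV.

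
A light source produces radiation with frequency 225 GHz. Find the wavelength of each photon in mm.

1.33 mm

Take c = 2.99792458e8 m/s.
Convert to SI: f = 225 GHz = 2.25e11 Hz.
For a photon λ = c/f, so λ = 0.001332 m.
Converting to mm: λ = 1.332 mm ≈ 1.33 mm.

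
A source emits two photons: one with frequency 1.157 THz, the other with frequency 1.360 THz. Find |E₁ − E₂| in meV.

0.840 meV

Using E = hf: E₁ = 7.6664 × 10^-22 J, E₂ = 9.0115 × 10^-22 J.
|ΔE| = |7.6664 × 10^-22 − 9.0115 × 10^-22| = 1.35 × 10^-22 J = 0.840 meV.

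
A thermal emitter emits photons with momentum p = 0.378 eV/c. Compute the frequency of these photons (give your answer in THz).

(h = 6.62607015·10^-34 J·s, c = 2.99792458·10^8 m/s, 1 eV = 1.602176634·10^-19 J.)
First convert: p = 0.378 eV/c = 2.0201·10^-28 kg·m/s.
The photon relation is f = pc/h, giving f = 9.140·10^13 Hz.
Converting to THz: f = 91.40 THz ≈ 91.4 THz.

91.4 THz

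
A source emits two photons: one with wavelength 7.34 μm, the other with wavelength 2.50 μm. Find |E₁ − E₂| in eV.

Using E = hc/λ: E₁ = 2.706e-20 J, E₂ = 7.946e-20 J.
|ΔE| = |2.706e-20 − 7.946e-20| = 5.24e-20 J = 0.327 eV.

0.327 eV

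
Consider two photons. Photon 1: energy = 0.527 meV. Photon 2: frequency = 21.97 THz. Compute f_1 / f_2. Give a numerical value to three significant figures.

f_1 = 1.274e11 Hz (from energy = 0.527 meV, via f = E/h).
f_2 = 2.197e13 Hz (from frequency = 21.97 THz, via f given directly).
Ratio = 1.274e11 / 2.197e13 = 5.80e-3.

5.80e-3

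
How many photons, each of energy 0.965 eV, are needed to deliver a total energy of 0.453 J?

2.93e18 photons

Per-photon energy: E = 1.546e-19 J (from energy = 0.965 eV).
N = E_total / E_photon = 0.453 J / 1.546e-19 J = 2.93e18.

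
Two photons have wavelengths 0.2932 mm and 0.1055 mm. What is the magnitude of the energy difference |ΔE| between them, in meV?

Using E = hc/λ: E₁ = 6.7751 × 10^-22 J, E₂ = 1.8829 × 10^-21 J.
|ΔE| = |6.7751 × 10^-22 − 1.8829 × 10^-21| = 1.21 × 10^-21 J = 7.52 meV.

7.52 meV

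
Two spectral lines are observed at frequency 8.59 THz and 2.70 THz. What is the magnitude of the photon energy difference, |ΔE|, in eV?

Using E = hf: E₁ = 5.692e-21 J, E₂ = 1.789e-21 J.
|ΔE| = |5.692e-21 − 1.789e-21| = 3.90e-21 J = 0.0244 eV.

0.0244 eV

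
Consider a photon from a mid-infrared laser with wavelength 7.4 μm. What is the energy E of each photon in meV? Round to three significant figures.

168 meV

First convert: λ = 7.4 μm = 7.4 × 10^-6 m.
Since E = hc/λ for a photon, E = 2.684 × 10^-20 J.
Converting to meV: E = 167.5 meV ≈ 168 meV.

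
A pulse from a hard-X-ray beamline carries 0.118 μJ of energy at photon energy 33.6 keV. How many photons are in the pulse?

2.19·10^7 photons

Per-photon energy: E = 5.383·10^-15 J (from energy = 33.6 keV).
N = E_total / E_photon = 1.18·10^-7 J / 5.383·10^-15 J = 2.19·10^7.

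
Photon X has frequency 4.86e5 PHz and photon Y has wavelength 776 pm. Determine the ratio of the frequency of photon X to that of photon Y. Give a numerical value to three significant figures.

f_X = 4.860e20 Hz (from frequency = 4.86e5 PHz, via f given directly).
f_Y = 3.863e17 Hz (from wavelength = 776 pm, via f = c/λ).
Ratio = 4.860e20 / 3.863e17 = 1260.

1260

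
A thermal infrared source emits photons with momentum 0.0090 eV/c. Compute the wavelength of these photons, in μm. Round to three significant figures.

138 μm

Take h = 6.62607015e-34 J·s, c = 2.99792458e8 m/s, 1 eV = 1.602176634e-19 J.
First convert: p = 0.0090 eV/c = 4.8099e-30 kg·m/s.
For a photon λ = h/p, so λ = 1.378e-4 m.
Converting to μm: λ = 137.8 μm ≈ 138 μm.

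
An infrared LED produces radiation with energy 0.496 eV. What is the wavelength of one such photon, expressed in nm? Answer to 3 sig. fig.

Use h = 6.62607015e-34 J·s, c = 2.99792458e8 m/s, 1 eV = 1.602176634e-19 J.
Convert to SI: E = 0.496 eV = 7.9468e-20 J.
The photon relation is λ = hc/E, giving λ = 2.500e-6 m.
Converting to nm: λ = 2500 nm ≈ 2500 nm.

2500 nm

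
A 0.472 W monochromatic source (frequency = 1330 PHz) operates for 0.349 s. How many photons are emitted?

1.87 × 10^14 photons

Total energy: E_total = P·t = 0.472 × 0.349 = 0.1647 J.
Per-photon energy: E = 8.813 × 10^-16 J.
N = E_total / E_photon = 1.87 × 10^14.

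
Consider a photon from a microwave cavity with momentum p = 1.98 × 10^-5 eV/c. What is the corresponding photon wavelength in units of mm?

First convert: p = 1.98 × 10^-5 eV/c = 1.0582 × 10^-32 kg·m/s.
For a photon λ = h/p, so λ = 0.06262 m.
Converting to mm: λ = 62.62 mm ≈ 62.6 mm.

62.6 mm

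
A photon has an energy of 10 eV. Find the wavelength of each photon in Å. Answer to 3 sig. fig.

First convert: E = 10 eV = 1.6022 × 10^-18 J.
The photon relation is λ = hc/E, giving λ = 1.240 × 10^-7 m.
Converting to Å: λ = 1240 Å ≈ 1240 Å.

1240 Å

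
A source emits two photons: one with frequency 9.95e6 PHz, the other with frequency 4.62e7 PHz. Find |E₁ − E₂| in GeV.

0.150 GeV

Using E = hf: E₁ = 6.593e-12 J, E₂ = 3.061e-11 J.
|ΔE| = |6.593e-12 − 3.061e-11| = 2.40e-11 J = 0.150 GeV.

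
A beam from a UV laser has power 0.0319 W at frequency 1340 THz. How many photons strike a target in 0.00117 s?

Total energy: E_total = P·t = 0.0319 × 0.00117 = 3.732e-5 J.
Per-photon energy: E = 8.879e-19 J.
N = E_total / E_photon = 4.20e13.

4.20e13 photons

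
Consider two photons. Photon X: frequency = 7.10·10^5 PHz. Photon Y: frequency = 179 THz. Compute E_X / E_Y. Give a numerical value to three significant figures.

E_X = 4.705·10^-13 J (from frequency = 7.10·10^5 PHz, via E = hf).
E_Y = 1.186·10^-19 J (from frequency = 179 THz, via E = hf).
Ratio = 4.705·10^-13 / 1.186·10^-19 = 3.97·10^6.

3.97·10^6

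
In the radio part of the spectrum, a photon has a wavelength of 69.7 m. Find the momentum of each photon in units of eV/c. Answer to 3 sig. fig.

For a photon p = h/λ, so p = 9.507·10^-36 kg·m/s.
Converting to eV/c: p = 1.779·10^-8 eV/c ≈ 1.78·10^-8 eV/c.

1.78·10^-8 eV/c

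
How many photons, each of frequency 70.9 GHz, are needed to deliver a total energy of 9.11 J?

Per-photon energy: E = 4.698 × 10^-23 J (from frequency = 70.9 GHz).
N = E_total / E_photon = 9.11 J / 4.698 × 10^-23 J = 1.94 × 10^23.

1.94 × 10^23 photons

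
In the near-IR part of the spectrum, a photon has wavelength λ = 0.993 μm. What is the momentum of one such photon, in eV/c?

1.25 eV/c

Use h = 6.62607015 × 10^-34 J·s, c = 2.99792458 × 10^8 m/s, 1 eV = 1.602176634 × 10^-19 J.
First convert: λ = 0.993 μm = 9.93 × 10^-7 m.
Apply p = h/λ: p = 6.673 × 10^-28 kg·m/s.
Converting to eV/c: p = 1.249 eV/c ≈ 1.25 eV/c.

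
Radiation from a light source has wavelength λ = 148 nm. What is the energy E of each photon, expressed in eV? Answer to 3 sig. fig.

8.38 eV

First convert: λ = 148 nm = 1.48 × 10^-7 m.
For a photon E = hc/λ, so E = 1.342 × 10^-18 J.
Converting to eV: E = 8.377 eV ≈ 8.38 eV.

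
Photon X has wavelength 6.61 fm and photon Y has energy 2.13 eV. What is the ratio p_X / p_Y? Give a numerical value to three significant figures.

p_X = 1.002e-19 kg·m/s (from wavelength = 6.61 fm, via p = h/λ).
p_Y = 1.138e-27 kg·m/s (from energy = 2.13 eV, via p = E/c).
Ratio = 1.002e-19 / 1.138e-27 = 8.81e7.

8.81e7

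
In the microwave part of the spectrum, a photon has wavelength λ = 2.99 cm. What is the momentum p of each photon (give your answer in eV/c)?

Convert to SI: λ = 2.99 cm = 0.0299 m.
For a photon p = h/λ, so p = 2.216·10^-32 kg·m/s.
Converting to eV/c: p = 4.147·10^-5 eV/c ≈ 4.15·10^-5 eV/c.

4.15·10^-5 eV/c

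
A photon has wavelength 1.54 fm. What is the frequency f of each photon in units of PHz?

Use c = 2.99792458 × 10^8 m/s.
In SI units: λ = 1.54 fm = 1.54 × 10^-15 m.
Since f = c/λ for a photon, f = 1.947 × 10^23 Hz.
Converting to PHz: f = 1.947 × 10^8 PHz ≈ 1.95 × 10^8 PHz.

1.95 × 10^8 PHz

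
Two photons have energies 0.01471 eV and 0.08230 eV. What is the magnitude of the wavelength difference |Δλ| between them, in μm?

69.2 μm

Using λ = hc/E: λ₁ = 8.4286 × 10^-5 m, λ₂ = 1.5065 × 10^-5 m.
|Δλ| = |8.4286 × 10^-5 − 1.5065 × 10^-5| = 6.92 × 10^-5 m = 69.2 μm.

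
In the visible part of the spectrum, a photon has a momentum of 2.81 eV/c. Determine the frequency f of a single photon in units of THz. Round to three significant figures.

679 THz

First convert: p = 2.81 eV/c = 1.5017·10^-27 kg·m/s.
The photon relation is f = pc/h, giving f = 6.795·10^14 Hz.
Converting to THz: f = 679.5 THz ≈ 679 THz.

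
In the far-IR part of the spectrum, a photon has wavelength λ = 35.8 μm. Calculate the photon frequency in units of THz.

8.37 THz

First convert: λ = 35.8 μm = 3.58e-5 m.
Since f = c/λ for a photon, f = 8.374e12 Hz.
Converting to THz: f = 8.374 THz ≈ 8.37 THz.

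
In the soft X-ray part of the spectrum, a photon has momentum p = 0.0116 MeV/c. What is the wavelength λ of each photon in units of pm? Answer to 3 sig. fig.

107 pm

Convert to SI: p = 0.0116 MeV/c = 6.1994 × 10^-24 kg·m/s.
The photon relation is λ = h/p, giving λ = 1.069 × 10^-10 m.
Converting to pm: λ = 106.9 pm ≈ 107 pm.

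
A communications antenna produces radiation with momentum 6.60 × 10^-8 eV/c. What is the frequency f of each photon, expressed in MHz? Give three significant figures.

In SI units: p = 6.60 × 10^-8 eV/c = 3.5272 × 10^-35 kg·m/s.
For a photon f = pc/h, so f = 1.596 × 10^7 Hz.
Converting to MHz: f = 15.96 MHz ≈ 16.0 MHz.

16.0 MHz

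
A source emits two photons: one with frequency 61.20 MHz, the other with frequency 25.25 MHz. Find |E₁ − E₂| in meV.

Using E = hf: E₁ = 4.0552 × 10^-26 J, E₂ = 1.6731 × 10^-26 J.
|ΔE| = |4.0552 × 10^-26 − 1.6731 × 10^-26| = 2.38 × 10^-26 J = 1.49 × 10^-4 meV.

1.49 × 10^-4 meV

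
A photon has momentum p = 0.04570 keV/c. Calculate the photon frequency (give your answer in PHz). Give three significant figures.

(h = 6.62607015 × 10^-34 J·s, c = 2.99792458 × 10^8 m/s, 1 eV = 1.602176634 × 10^-19 J.)
In SI units: p = 0.04570 keV/c = 2.4423 × 10^-26 kg·m/s.
For a photon f = pc/h, so f = 1.105 × 10^16 Hz.
Converting to PHz: f = 11.05 PHz ≈ 11.1 PHz.

11.1 PHz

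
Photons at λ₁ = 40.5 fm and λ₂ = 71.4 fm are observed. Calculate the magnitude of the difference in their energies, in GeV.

0.0132 GeV

Using E = hc/λ: E₁ = 4.905 × 10^-12 J, E₂ = 2.782 × 10^-12 J.
|ΔE| = |4.905 × 10^-12 − 2.782 × 10^-12| = 2.12 × 10^-12 J = 0.0132 GeV.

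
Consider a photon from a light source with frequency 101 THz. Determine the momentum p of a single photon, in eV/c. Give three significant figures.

0.418 eV/c

Take h = 6.62607015e-34 J·s, c = 2.99792458e8 m/s, 1 eV = 1.602176634e-19 J.
In SI units: f = 101 THz = 1.01e14 Hz.
Apply p = hf/c: p = 2.232e-28 kg·m/s.
Converting to eV/c: p = 0.4177 eV/c ≈ 0.418 eV/c.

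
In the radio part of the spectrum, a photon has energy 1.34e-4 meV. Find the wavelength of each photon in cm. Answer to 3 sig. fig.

925 cm

Convert to SI: E = 1.34e-4 meV = 2.1469e-26 J.
The photon relation is λ = hc/E, giving λ = 9.253 m.
Converting to cm: λ = 925.3 cm ≈ 925 cm.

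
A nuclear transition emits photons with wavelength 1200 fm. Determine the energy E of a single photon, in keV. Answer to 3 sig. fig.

(h = 6.62607015e-34 J·s, c = 2.99792458e8 m/s, 1 eV = 1.602176634e-19 J.)
In SI units: λ = 1200 fm = 1.2e-12 m.
For a photon E = hc/λ, so E = 1.655e-13 J.
Converting to keV: E = 1033 keV ≈ 1030 keV.

1030 keV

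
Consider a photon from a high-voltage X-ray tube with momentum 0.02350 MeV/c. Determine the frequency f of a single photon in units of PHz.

5680 PHz

Take h = 6.62607015e-34 J·s, c = 2.99792458e8 m/s, 1 eV = 1.602176634e-19 J.
In SI units: p = 0.02350 MeV/c = 1.2559e-23 kg·m/s.
Apply f = pc/h: f = 5.682e18 Hz.
Converting to PHz: f = 5682 PHz ≈ 5680 PHz.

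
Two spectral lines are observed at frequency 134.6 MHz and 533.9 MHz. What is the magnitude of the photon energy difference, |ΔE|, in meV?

Using E = hf: E₁ = 8.9187 × 10^-26 J, E₂ = 3.5377 × 10^-25 J.
|ΔE| = |8.9187 × 10^-26 − 3.5377 × 10^-25| = 2.65 × 10^-25 J = 1.65 × 10^-3 meV.

1.65 × 10^-3 meV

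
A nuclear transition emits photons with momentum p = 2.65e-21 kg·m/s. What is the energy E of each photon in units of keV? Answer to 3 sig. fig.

4960 keV

(c = 2.99792458e8 m/s, 1 eV = 1.602176634e-19 J.)
Since E = pc for a photon, E = 7.945e-13 J.
Converting to keV: E = 4959 keV ≈ 4960 keV.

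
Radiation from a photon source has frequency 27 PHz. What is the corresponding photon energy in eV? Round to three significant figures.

112 eV

Use h = 6.62607015 × 10^-34 J·s, 1 eV = 1.602176634 × 10^-19 J.
First convert: f = 27 PHz = 2.7 × 10^16 Hz.
Since E = hf for a photon, E = 1.789 × 10^-17 J.
Converting to eV: E = 111.7 eV ≈ 112 eV.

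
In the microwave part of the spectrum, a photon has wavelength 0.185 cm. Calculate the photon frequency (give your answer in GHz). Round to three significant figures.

Use c = 2.99792458e8 m/s.
Convert to SI: λ = 0.185 cm = 0.00185 m.
Since f = c/λ for a photon, f = 1.620e11 Hz.
Converting to GHz: f = 162.0 GHz ≈ 162 GHz.

162 GHz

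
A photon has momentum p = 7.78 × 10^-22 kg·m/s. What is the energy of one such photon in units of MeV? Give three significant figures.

1.46 MeV

(c = 2.99792458 × 10^8 m/s, 1 eV = 1.602176634 × 10^-19 J.)
For a photon E = pc, so E = 2.332 × 10^-13 J.
Converting to MeV: E = 1.456 MeV ≈ 1.46 MeV.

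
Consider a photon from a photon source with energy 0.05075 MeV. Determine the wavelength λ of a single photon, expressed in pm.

24.4 pm

In SI units: E = 0.05075 MeV = 8.1310e-15 J.
Apply λ = hc/E: λ = 2.443e-11 m.
Converting to pm: λ = 24.43 pm ≈ 24.4 pm.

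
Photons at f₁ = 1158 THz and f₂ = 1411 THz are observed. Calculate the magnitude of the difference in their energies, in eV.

Using E = hf: E₁ = 7.6730 × 10^-19 J, E₂ = 9.3494 × 10^-19 J.
|ΔE| = |7.6730 × 10^-19 − 9.3494 × 10^-19| = 1.68 × 10^-19 J = 1.05 eV.

1.05 eV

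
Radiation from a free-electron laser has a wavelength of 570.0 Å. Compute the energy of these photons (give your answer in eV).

21.8 eV

Use h = 6.62607015 × 10^-34 J·s, c = 2.99792458 × 10^8 m/s, 1 eV = 1.602176634 × 10^-19 J.
Convert to SI: λ = 570.0 Å = 5.700 × 10^-8 m.
For a photon E = hc/λ, so E = 3.485 × 10^-18 J.
Converting to eV: E = 21.75 eV ≈ 21.8 eV.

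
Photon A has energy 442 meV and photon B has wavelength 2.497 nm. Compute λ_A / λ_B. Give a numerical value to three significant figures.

1120

λ_A = 2.805e-6 m (from energy = 442 meV, via λ = hc/E).
λ_B = 2.497e-9 m (from wavelength = 2.497 nm, via λ given directly).
Ratio = 2.805e-6 / 2.497e-9 = 1120.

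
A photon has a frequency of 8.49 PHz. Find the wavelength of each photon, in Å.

In SI units: f = 8.49 PHz = 8.49 × 10^15 Hz.
For a photon λ = c/f, so λ = 3.531 × 10^-8 m.
Converting to Å: λ = 353.1 Å ≈ 353 Å.

353 Å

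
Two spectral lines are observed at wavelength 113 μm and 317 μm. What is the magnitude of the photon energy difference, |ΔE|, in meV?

7.06 meV

Using E = hc/λ: E₁ = 1.758 × 10^-21 J, E₂ = 6.266 × 10^-22 J.
|ΔE| = |1.758 × 10^-21 − 6.266 × 10^-22| = 1.13 × 10^-21 J = 7.06 meV.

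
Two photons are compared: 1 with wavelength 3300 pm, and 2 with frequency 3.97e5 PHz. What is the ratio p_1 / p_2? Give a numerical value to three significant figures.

2.29e-4

p_1 = 2.008e-25 kg·m/s (from wavelength = 3300 pm, via p = h/λ).
p_2 = 8.775e-22 kg·m/s (from frequency = 3.97e5 PHz, via p = hf/c).
Ratio = 2.008e-25 / 8.775e-22 = 2.29e-4.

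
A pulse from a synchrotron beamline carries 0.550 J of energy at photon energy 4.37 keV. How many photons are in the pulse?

Per-photon energy: E = 7.002e-16 J (from energy = 4.37 keV).
N = E_total / E_photon = 0.550 J / 7.002e-16 J = 7.86e14.

7.86e14 photons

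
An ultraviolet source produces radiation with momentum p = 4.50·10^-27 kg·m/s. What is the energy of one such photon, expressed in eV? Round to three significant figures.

(c = 2.99792458·10^8 m/s, 1 eV = 1.602176634·10^-19 J.)
For a photon E = pc, so E = 1.349·10^-18 J.
Converting to eV: E = 8.420 eV ≈ 8.42 eV.

8.42 eV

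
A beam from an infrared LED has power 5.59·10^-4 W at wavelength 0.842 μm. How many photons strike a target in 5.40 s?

1.28·10^16 photons

Total energy: E_total = P·t = 5.59·10^-4 × 5.40 = 0.003019 J.
Per-photon energy: E = 2.359·10^-19 J.
N = E_total / E_photon = 1.28·10^16.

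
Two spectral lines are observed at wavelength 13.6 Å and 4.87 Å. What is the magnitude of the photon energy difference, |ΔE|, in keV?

1.63 keV

Using E = hc/λ: E₁ = 1.461e-16 J, E₂ = 4.079e-16 J.
|ΔE| = |1.461e-16 − 4.079e-16| = 2.62e-16 J = 1.63 keV.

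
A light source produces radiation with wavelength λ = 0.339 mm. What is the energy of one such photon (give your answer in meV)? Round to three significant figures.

Take h = 6.62607015 × 10^-34 J·s, c = 2.99792458 × 10^8 m/s, 1 eV = 1.602176634 × 10^-19 J.
First convert: λ = 0.339 mm = 3.39 × 10^-4 m.
Since E = hc/λ for a photon, E = 5.860 × 10^-22 J.
Converting to meV: E = 3.657 meV ≈ 3.66 meV.

3.66 meV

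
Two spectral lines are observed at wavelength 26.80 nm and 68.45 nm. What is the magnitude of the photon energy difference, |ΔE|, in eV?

28.1 eV

Using E = hc/λ: E₁ = 7.4121e-18 J, E₂ = 2.9020e-18 J.
|ΔE| = |7.4121e-18 − 2.9020e-18| = 4.51e-18 J = 28.1 eV.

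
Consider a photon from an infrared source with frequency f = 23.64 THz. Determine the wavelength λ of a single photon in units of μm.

12.7 μm

In SI units: f = 23.64 THz = 2.364e13 Hz.
The photon relation is λ = c/f, giving λ = 1.268e-5 m.
Converting to μm: λ = 12.68 μm ≈ 12.7 μm.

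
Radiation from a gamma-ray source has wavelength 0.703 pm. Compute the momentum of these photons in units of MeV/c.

Use h = 6.62607015e-34 J·s, c = 2.99792458e8 m/s, 1 eV = 1.602176634e-19 J.
Convert to SI: λ = 0.703 pm = 7.03e-13 m.
The photon relation is p = h/λ, giving p = 9.425e-22 kg·m/s.
Converting to MeV/c: p = 1.764 MeV/c ≈ 1.76 MeV/c.

1.76 MeV/c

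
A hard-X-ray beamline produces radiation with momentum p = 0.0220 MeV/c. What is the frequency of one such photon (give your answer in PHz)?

5320 PHz

In SI units: p = 0.0220 MeV/c = 1.1757·10^-23 kg·m/s.
Since f = pc/h for a photon, f = 5.320·10^18 Hz.
Converting to PHz: f = 5320 PHz ≈ 5320 PHz.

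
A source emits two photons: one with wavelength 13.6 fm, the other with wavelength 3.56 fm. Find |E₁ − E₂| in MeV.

Using E = hc/λ: E₁ = 1.461e-11 J, E₂ = 5.580e-11 J.
|ΔE| = |1.461e-11 − 5.580e-11| = 4.12e-11 J = 257 MeV.

257 MeV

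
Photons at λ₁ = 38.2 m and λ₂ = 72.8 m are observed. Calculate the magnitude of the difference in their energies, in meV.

Using E = hc/λ: E₁ = 5.200 × 10^-27 J, E₂ = 2.729 × 10^-27 J.
|ΔE| = |5.200 × 10^-27 − 2.729 × 10^-27| = 2.47 × 10^-27 J = 1.54 × 10^-5 meV.

1.54 × 10^-5 meV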